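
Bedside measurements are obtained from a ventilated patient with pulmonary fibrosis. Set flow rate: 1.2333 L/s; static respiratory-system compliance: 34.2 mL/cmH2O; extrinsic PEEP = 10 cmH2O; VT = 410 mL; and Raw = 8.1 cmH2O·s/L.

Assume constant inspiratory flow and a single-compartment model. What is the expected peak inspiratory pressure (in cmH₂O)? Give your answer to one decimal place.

Equation of motion (constant flow): PIP = Vt/C + R·V̇ + PEEP.
PIP = 410/34.2 + 8.1×1.2333 + 10 = 11.988 + 9.99 + 10 = 31.978 cmH2O.

32.0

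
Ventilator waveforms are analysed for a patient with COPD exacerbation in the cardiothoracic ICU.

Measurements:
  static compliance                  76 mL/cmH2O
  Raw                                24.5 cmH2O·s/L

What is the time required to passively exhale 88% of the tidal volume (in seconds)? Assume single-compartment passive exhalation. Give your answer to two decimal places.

3.95

τ = R × C = 24.5 × 76 mL/cmH2O = 24.5 × 0.076 L/cmH2O = 1.862 s.
Exhaled fraction f = 1 − e^(−t/τ) → t = −τ·ln(1 − f) = −1.862·ln(0.12) = 3.948 s.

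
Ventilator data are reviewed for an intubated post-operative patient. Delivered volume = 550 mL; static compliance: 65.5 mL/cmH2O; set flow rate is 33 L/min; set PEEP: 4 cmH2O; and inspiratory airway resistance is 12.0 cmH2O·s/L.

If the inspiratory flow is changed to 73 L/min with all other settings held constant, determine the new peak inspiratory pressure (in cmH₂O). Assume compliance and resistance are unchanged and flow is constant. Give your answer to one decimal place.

Flow: 33 L/min ÷ 60 = 0.55 L/s.
New flow: 73 L/min ÷ 60 = 1.2167 L/s.
PIP = Vt/C + R·V̇ + PEEP (constant-flow equation of motion).
Only the resistive term changes: ΔPIP = R × ΔV̇ = 12.0 × (1.2167 − 0.55) = 12.0 × 0.6667 = 8.0 cmH2O.
Original PIP = 550/65.5 + 12.0×0.55 + 4 = 18.997 cmH2O; new PIP = 18.997 + (8.0) = 26.997 cmH2O.

27.0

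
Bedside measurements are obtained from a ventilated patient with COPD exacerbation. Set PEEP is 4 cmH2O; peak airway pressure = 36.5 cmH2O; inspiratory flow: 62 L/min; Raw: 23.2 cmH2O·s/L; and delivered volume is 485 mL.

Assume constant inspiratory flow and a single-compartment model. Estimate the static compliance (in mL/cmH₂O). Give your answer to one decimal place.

Flow: 62 L/min ÷ 60 = 1.0333 L/s.
Equation of motion (constant flow): PIP = Vt/C + R·V̇ + PEEP.
Vt/C = PIP − R·V̇ − PEEP = 36.5 − 23.2×1.0333 − 4 = 36.5 − 23.973 − 4 = 8.527 cmH2O.
C = Vt / 8.527 = 485 / 8.527 = 56.878 mL/cmH2O.

56.9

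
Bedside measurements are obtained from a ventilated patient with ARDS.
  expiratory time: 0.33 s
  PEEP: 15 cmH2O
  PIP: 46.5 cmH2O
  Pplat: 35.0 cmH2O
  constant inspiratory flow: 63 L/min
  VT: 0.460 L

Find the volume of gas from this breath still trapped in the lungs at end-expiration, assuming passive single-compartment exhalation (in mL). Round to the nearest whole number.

Flow: 63 L/min ÷ 60 = 1.05 L/s.
R = (PIP − Pplat)/V̇ = (46.5 − 35.0) / 1.05 = 11.5/1.05 = 10.952 cmH2O·s/L.
C = Vt/(Pplat − PEEP) = 460.0 / (35.0 − 15) = 460.0/20.0 = 23.0 mL/cmH2O.
τ = R × C = 10.952 × 0.023 L/cmH2O = 0.2519 s.
Fraction remaining = e^(−Te/τ) = e^(−0.33/0.2519) = 0.2698.
Trapped volume = 460.0 × 0.2698 = 124.11 mL.

124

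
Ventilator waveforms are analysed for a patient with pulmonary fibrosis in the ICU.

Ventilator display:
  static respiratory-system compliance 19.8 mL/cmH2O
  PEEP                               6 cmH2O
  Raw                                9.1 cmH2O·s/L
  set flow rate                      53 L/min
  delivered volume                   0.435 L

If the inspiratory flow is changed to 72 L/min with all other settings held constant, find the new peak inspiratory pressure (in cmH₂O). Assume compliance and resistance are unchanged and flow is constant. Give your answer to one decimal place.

38.9

Flow: 53 L/min ÷ 60 = 0.8833 L/s.
New flow: 72 L/min ÷ 60 = 1.2 L/s.
PIP = Vt/C + R·V̇ + PEEP (constant-flow equation of motion).
Only the resistive term changes: ΔPIP = R × ΔV̇ = 9.1 × (1.2 − 0.8833) = 9.1 × 0.3167 = 2.882 cmH2O.
Original PIP = 435/19.8 + 9.1×0.8833 + 6 = 36.008 cmH2O; new PIP = 36.008 + (2.882) = 38.89 cmH2O.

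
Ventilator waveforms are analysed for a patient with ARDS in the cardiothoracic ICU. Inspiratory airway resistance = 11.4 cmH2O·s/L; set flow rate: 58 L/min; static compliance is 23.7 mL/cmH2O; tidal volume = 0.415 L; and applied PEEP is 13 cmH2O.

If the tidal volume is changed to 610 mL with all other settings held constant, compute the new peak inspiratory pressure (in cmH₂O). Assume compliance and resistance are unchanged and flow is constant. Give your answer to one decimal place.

Flow: 58 L/min ÷ 60 = 0.9667 L/s.
PIP = Vt/C + R·V̇ + PEEP (constant-flow equation of motion).
Only the elastic term changes: ΔPIP = ΔVt / C = (610 − 415) / 23.7 = 8.228 cmH2O.
Original PIP = 415/23.7 + 11.4×0.9667 + 13 = 41.531 cmH2O; new PIP = 41.531 + (8.228) = 49.759 cmH2O.

49.8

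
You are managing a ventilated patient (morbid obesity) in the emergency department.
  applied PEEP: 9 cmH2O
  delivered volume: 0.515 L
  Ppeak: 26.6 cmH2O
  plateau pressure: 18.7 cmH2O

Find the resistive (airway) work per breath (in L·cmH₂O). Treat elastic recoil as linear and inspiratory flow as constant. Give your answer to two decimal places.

With constant inspiratory flow the resistive pressure is constant at PIP − Pplat = 26.6 − 18.7 = 7.9 cmH2O, so resistive work = 7.9 × 0.515 = 4.069 L·cmH2O.

4.07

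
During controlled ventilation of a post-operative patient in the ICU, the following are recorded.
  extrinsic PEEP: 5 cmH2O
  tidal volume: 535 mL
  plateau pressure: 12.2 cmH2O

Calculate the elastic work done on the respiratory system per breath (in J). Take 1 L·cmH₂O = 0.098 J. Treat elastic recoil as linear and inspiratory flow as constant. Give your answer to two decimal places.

0.19

Elastic work ≈ ½ × (Pplat − PEEP) × Vt = 0.5 × (12.2 − 5) × 0.535 L = 0.5 × 7.2 × 0.535 = 1.926 L·cmH2O.
× 0.098 J/(L·cmH2O) → 0.1887 J.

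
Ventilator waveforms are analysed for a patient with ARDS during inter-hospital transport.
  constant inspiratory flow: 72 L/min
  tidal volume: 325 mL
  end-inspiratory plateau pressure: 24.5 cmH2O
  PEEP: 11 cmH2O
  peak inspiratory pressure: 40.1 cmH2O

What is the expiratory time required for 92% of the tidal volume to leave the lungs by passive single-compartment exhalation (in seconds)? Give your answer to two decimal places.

0.79

Flow: 72 L/min ÷ 60 = 1.2 L/s.
R = (PIP − Pplat)/V̇ = (40.1 − 24.5) / 1.2 = 15.6/1.2 = 13.0 cmH2O·s/L.
C = Vt/(Pplat − PEEP) = 325.0 / (24.5 − 11) = 325.0/13.5 = 24.074 mL/cmH2O.
τ = R × C = 13.0 × 0.02407 L/cmH2O = 0.3129 s.
t = −τ·ln(1 − 0.92) = −0.3129·ln(0.08) = 0.7903 s.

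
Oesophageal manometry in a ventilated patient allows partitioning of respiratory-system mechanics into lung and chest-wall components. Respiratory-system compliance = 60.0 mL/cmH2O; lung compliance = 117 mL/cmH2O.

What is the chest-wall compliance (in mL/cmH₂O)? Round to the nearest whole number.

123

1/Ccw = 1/Crs − 1/CL.
1/Ccw = 1/60.0 − 1/117 = 0.00812.
Ccw = 123.15 mL/cmH2O.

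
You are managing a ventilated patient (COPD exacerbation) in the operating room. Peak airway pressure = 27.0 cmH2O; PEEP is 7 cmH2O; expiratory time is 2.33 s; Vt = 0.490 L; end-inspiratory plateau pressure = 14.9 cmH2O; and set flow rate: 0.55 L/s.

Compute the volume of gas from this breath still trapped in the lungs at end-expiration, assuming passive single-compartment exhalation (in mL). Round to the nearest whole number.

89

R = (PIP − Pplat)/V̇ = (27.0 − 14.9) / 0.55 = 12.1/0.55 = 22.0 cmH2O·s/L.
C = Vt/(Pplat − PEEP) = 490.0 / (14.9 − 7) = 490.0/7.9 = 62.025 mL/cmH2O.
τ = R × C = 22.0 × 0.06203 L/cmH2O = 1.365 s.
Fraction remaining = e^(−Te/τ) = e^(−2.33/1.365) = 0.1814.
Trapped volume = 490.0 × 0.1814 = 88.886 mL.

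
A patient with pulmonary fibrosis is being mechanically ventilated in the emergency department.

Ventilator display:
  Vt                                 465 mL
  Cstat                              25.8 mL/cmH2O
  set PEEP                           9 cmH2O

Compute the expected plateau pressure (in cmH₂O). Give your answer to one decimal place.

27.0

Pplat = PEEP + Vt / Cstat = 9 + 465 / 25.8 = 9 + 18.023 = 27.023 cmH2O.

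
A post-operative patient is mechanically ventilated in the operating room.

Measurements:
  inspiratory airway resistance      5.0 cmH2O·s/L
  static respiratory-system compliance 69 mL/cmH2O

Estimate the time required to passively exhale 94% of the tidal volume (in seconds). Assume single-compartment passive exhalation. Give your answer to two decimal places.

0.97

τ = R × C = 5.0 × 69 mL/cmH2O = 5.0 × 0.069 L/cmH2O = 0.345 s.
Exhaled fraction f = 1 − e^(−t/τ) → t = −τ·ln(1 − f) = −0.345·ln(0.06) = 0.9706 s.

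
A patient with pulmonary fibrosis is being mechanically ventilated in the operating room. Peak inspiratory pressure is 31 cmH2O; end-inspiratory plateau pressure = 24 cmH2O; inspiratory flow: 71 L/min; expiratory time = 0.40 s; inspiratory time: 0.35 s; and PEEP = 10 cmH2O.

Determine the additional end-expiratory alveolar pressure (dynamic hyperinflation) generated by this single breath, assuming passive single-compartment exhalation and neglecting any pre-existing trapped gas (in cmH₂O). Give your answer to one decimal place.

Flow: 71 L/min ÷ 60 = 1.1833 L/s.
Vt = flow × Ti = 1.1833 L/s × 0.35 s × 1000 mL/L = 414.16 mL.
R = (PIP − Pplat)/V̇ = (31 − 24) / 1.1833 = 7.0/1.1833 = 5.916 cmH2O·s/L.
C = Vt/(Pplat − PEEP) = 414.16 / (24 − 10) = 414.16/14.0 = 29.583 mL/cmH2O.
τ = R × C = 5.916 × 0.02958 L/cmH2O = 0.175 s.
Fraction remaining = e^(−Te/τ) = e^(−0.40/0.175) = 0.1017; trapped volume = 414.16 × 0.1017 = 42.12 mL.
Additional alveolar pressure from trapping ≈ V_trapped / C = 42.12 / 29.583 = 1.424 cmH2O.

1.4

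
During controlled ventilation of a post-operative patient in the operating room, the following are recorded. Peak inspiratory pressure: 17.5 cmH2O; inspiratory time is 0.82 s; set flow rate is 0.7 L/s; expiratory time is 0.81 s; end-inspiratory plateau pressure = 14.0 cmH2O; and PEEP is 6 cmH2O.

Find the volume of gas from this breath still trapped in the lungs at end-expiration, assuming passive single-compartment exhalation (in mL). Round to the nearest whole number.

Vt = flow × Ti = 0.7 L/s × 0.82 s × 1000 mL/L = 574.0 mL.
R = (PIP − Pplat)/V̇ = (17.5 − 14.0) / 0.7 = 3.5/0.7 = 5.0 cmH2O·s/L.
C = Vt/(Pplat − PEEP) = 574.0 / (14.0 − 6) = 574.0/8.0 = 71.75 mL/cmH2O.
τ = R × C = 5.0 × 0.07175 L/cmH2O = 0.3588 s.
Fraction remaining = e^(−Te/τ) = e^(−0.81/0.3588) = 0.1046.
Trapped volume = 574.0 × 0.1046 = 60.04 mL.

60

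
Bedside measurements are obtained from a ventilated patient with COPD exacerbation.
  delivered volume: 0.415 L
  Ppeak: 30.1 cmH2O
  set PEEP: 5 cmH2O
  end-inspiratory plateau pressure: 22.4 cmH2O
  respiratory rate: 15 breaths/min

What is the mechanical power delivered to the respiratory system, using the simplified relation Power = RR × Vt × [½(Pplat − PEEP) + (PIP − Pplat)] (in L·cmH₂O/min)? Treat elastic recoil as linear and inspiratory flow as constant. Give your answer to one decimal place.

Per-breath work = Vt × [½(Pplat−PEEP) + (PIP−Pplat)] = 0.415 × [0.5×17.4 + 7.7] = 0.415 × 16.4 = 6.806 L·cmH2O.
Power = 15 × 6.806 = 102.09 L·cmH2O/min.

102.1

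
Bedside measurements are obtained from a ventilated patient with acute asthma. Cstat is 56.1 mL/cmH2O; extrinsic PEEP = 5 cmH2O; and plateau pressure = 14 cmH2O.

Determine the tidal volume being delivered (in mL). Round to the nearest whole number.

Vt = Cstat × (Pplat − PEEP) = 56.1 × (14 − 5) = 56.1 × 9.0 = 504.9 mL.

505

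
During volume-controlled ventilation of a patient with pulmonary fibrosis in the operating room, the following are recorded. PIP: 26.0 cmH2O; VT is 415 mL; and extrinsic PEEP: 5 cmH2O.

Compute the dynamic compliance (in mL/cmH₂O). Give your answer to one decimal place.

19.8

Dynamic compliance = Vt / (PIP − PEEP) = 415 / (26.0 − 5) = 415 / 21.0 = 19.762 mL/cmH2O.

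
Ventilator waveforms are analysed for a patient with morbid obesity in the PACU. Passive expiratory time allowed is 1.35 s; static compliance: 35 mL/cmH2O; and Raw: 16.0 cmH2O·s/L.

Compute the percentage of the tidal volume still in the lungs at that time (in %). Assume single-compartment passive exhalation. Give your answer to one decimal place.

τ = R × C = 16.0 × 35 mL/cmH2O = 16.0 × 0.035 L/cmH2O = 0.56 s.
Passive exhalation: V(t)/V₀ = e^(−t/τ) = e^(−1.35/0.56) = 0.08975.
Fraction remaining = 0.08975 → 8.975%.

9.0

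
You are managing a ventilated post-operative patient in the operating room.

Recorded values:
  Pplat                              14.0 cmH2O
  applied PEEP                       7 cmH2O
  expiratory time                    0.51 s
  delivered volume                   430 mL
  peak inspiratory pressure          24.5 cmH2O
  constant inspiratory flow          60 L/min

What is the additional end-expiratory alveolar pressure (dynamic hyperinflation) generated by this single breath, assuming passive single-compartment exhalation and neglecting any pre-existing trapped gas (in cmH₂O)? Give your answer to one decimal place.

3.2

Flow: 60 L/min ÷ 60 = 1 L/s.
R = (PIP − Pplat)/V̇ = (24.5 − 14.0) / 1 = 10.5/1 = 10.5 cmH2O·s/L.
C = Vt/(Pplat − PEEP) = 430.0 / (14.0 − 7) = 430.0/7.0 = 61.429 mL/cmH2O.
τ = R × C = 10.5 × 0.06143 L/cmH2O = 0.645 s.
Fraction remaining = e^(−Te/τ) = e^(−0.51/0.645) = 0.4535; trapped volume = 430.0 × 0.4535 = 195.01 mL.
Additional alveolar pressure from trapping ≈ V_trapped / C = 195.01 / 61.429 = 3.175 cmH2O.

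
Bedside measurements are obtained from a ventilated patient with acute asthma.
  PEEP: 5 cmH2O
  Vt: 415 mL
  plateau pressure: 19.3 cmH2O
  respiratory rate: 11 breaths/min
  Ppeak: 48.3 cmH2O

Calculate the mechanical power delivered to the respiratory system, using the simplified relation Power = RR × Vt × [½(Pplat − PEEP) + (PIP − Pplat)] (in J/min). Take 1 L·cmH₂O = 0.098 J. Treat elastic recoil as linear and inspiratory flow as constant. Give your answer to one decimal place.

16.2

Per-breath work = Vt × [½(Pplat−PEEP) + (PIP−Pplat)] = 0.415 × [0.5×14.3 + 29.0] = 0.415 × 36.15 = 15.002 L·cmH2O.
Power = 11 × 15.002 = 165.02 L·cmH2O/min.
× 0.098 J/(L·cmH2O) → 16.172 J/min.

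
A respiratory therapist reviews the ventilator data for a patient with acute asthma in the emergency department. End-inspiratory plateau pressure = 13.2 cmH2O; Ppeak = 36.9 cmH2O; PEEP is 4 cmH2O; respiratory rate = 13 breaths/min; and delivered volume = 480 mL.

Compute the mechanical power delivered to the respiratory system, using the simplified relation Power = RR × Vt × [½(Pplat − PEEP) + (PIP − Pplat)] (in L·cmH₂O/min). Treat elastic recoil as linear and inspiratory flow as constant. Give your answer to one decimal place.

Per-breath work = Vt × [½(Pplat−PEEP) + (PIP−Pplat)] = 0.480 × [0.5×9.2 + 23.7] = 0.480 × 28.3 = 13.584 L·cmH2O.
Power = 13 × 13.584 = 176.59 L·cmH2O/min.

176.6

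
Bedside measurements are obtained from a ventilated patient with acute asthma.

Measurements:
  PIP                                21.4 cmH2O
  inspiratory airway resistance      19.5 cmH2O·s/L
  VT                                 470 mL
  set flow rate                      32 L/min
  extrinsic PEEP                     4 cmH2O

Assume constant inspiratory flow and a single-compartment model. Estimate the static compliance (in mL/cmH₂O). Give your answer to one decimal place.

67.1

Flow: 32 L/min ÷ 60 = 0.5333 L/s.
Equation of motion (constant flow): PIP = Vt/C + R·V̇ + PEEP.
Vt/C = PIP − R·V̇ − PEEP = 21.4 − 19.5×0.5333 − 4 = 21.4 − 10.399 − 4 = 7.001 cmH2O.
C = Vt / 7.001 = 470 / 7.001 = 67.133 mL/cmH2O.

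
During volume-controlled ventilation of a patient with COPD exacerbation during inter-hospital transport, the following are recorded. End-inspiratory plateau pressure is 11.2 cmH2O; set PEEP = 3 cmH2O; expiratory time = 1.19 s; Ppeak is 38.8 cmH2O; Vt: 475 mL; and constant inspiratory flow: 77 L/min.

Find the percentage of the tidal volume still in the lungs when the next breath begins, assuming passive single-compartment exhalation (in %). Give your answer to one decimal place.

38.5

Flow: 77 L/min ÷ 60 = 1.2833 L/s.
R = (PIP − Pplat)/V̇ = (38.8 − 11.2) / 1.2833 = 27.6/1.2833 = 21.507 cmH2O·s/L.
C = Vt/(Pplat − PEEP) = 475.0 / (11.2 − 3) = 475.0/8.2 = 57.927 mL/cmH2O.
τ = R × C = 21.507 × 0.05793 L/cmH2O = 1.246 s.
Fraction remaining at end-expiration = e^(−Te/τ) = e^(−1.19/1.246) = 0.3848 → 38.48%.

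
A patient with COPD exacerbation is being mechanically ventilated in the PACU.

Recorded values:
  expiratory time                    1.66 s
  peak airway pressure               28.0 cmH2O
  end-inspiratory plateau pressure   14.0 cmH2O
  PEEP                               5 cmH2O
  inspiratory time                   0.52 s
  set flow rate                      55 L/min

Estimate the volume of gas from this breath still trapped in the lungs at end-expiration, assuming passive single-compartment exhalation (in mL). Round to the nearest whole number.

61

Flow: 55 L/min ÷ 60 = 0.9167 L/s.
Vt = flow × Ti = 0.9167 L/s × 0.52 s × 1000 mL/L = 476.68 mL.
R = (PIP − Pplat)/V̇ = (28.0 − 14.0) / 0.9167 = 14.0/0.9167 = 15.272 cmH2O·s/L.
C = Vt/(Pplat − PEEP) = 476.68 / (14.0 − 5) = 476.68/9.0 = 52.964 mL/cmH2O.
τ = R × C = 15.272 × 0.05296 L/cmH2O = 0.8088 s.
Fraction remaining = e^(−Te/τ) = e^(−1.66/0.8088) = 0.1284.
Trapped volume = 476.68 × 0.1284 = 61.206 mL.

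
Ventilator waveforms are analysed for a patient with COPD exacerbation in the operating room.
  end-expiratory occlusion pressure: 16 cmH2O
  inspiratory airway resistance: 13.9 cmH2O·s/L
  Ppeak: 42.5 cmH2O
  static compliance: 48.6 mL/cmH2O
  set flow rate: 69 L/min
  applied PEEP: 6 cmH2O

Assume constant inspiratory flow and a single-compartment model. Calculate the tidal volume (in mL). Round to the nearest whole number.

Flow: 69 L/min ÷ 60 = 1.15 L/s.
Total PEEP = 16 cmH2O (set 6 + intrinsic 10); this is the baseline alveolar pressure.
Equation of motion (constant flow): PIP = Vt/C + R·V̇ + PEEP.
Vt/C = PIP − R·V̇ − PEEP = 42.5 − 15.985 − 16 = 10.515 cmH2O.
Vt = C × 10.515 = 48.6 × 10.515 = 511.03 mL.

511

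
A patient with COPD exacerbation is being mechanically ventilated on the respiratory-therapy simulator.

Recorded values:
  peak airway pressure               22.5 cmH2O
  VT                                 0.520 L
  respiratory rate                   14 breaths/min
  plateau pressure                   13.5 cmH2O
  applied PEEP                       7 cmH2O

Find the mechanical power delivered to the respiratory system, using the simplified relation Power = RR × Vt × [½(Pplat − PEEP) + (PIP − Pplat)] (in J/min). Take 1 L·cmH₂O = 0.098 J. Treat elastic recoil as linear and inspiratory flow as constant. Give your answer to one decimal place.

8.7

Per-breath work = Vt × [½(Pplat−PEEP) + (PIP−Pplat)] = 0.520 × [0.5×6.5 + 9.0] = 0.520 × 12.25 = 6.37 L·cmH2O.
Power = 14 × 6.37 = 89.18 L·cmH2O/min.
× 0.098 J/(L·cmH2O) → 8.74 J/min.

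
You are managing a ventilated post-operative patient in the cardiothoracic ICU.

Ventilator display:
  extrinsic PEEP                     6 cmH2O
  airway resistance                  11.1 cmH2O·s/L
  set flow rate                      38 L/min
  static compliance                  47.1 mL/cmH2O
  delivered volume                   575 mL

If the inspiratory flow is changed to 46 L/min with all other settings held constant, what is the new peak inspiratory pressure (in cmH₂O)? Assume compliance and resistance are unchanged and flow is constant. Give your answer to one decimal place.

Flow: 38 L/min ÷ 60 = 0.6333 L/s.
New flow: 46 L/min ÷ 60 = 0.7667 L/s.
PIP = Vt/C + R·V̇ + PEEP (constant-flow equation of motion).
Only the resistive term changes: ΔPIP = R × ΔV̇ = 11.1 × (0.7667 − 0.6333) = 11.1 × 0.1334 = 1.481 cmH2O.
Original PIP = 575/47.1 + 11.1×0.6333 + 6 = 25.238 cmH2O; new PIP = 25.238 + (1.481) = 26.719 cmH2O.

26.7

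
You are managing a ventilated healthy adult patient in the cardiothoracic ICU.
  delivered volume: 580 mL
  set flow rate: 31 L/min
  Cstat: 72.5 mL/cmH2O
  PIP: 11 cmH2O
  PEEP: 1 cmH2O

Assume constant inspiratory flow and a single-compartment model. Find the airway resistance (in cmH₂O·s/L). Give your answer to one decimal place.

Flow: 31 L/min ÷ 60 = 0.5167 L/s.
Equation of motion (constant flow): PIP = Vt/C + R·V̇ + PEEP.
R·V̇ = PIP − Vt/C − PEEP = 11 − 580/72.5 − 1 = 11 − 8.0 − 1 = 2.0 cmH2O.
R = 2.0 / 0.5167 = 3.871 cmH2O·s/L.

3.9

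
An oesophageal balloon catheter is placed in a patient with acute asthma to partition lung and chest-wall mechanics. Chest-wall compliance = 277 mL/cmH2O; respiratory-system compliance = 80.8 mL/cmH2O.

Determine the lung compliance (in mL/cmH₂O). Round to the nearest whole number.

114

1/CL = 1/Crs − 1/Ccw.
1/CL = 1/80.8 − 1/277 = 0.008766.
CL = 114.08 mL/cmH2O.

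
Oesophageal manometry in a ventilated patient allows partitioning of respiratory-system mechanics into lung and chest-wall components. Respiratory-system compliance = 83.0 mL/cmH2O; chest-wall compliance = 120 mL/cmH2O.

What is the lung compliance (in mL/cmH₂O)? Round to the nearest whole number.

1/CL = 1/Crs − 1/Ccw.
1/CL = 1/83.0 − 1/120 = 0.003715.
CL = 269.18 mL/cmH2O.

269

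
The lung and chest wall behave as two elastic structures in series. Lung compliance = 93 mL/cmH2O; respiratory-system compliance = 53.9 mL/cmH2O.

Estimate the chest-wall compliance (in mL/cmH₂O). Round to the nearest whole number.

1/Ccw = 1/Crs − 1/CL.
1/Ccw = 1/53.9 − 1/93 = 0.0078.
Ccw = 128.21 mL/cmH2O.

128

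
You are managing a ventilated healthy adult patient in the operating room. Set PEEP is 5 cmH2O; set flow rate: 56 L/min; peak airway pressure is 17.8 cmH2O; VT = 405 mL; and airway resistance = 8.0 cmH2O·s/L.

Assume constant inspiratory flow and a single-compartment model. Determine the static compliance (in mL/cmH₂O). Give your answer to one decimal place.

Flow: 56 L/min ÷ 60 = 0.9333 L/s.
Equation of motion (constant flow): PIP = Vt/C + R·V̇ + PEEP.
Vt/C = PIP − R·V̇ − PEEP = 17.8 − 8.0×0.9333 − 5 = 17.8 − 7.466 − 5 = 5.334 cmH2O.
C = Vt / 5.334 = 405 / 5.334 = 75.928 mL/cmH2O.

75.9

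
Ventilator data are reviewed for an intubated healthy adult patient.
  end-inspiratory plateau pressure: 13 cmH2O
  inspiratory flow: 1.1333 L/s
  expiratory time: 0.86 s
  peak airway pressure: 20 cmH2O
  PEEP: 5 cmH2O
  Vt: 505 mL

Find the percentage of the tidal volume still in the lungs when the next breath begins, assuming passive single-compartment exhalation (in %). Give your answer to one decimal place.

R = (PIP − Pplat)/V̇ = (20 − 13) / 1.1333 = 7.0/1.1333 = 6.177 cmH2O·s/L.
C = Vt/(Pplat − PEEP) = 505.0 / (13 − 5) = 505.0/8.0 = 63.125 mL/cmH2O.
τ = R × C = 6.177 × 0.06313 L/cmH2O = 0.39 s.
Fraction remaining at end-expiration = e^(−Te/τ) = e^(−0.86/0.39) = 0.1102 → 11.02%.

11.0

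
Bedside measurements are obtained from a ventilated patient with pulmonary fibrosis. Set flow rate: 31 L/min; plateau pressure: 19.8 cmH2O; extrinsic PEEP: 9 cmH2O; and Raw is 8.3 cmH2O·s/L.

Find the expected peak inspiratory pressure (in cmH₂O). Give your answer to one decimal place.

24.1

Flow: 31 L/min ÷ 60 = 0.5167 L/s.
PIP = Pplat + Raw × flow = 19.8 + 8.3 × 0.5167 = 19.8 + 4.289 = 24.089 cmH2O.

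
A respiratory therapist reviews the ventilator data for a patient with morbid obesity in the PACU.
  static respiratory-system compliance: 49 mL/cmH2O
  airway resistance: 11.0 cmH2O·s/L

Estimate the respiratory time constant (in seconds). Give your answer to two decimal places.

τ = R × C = 11.0 × 49 mL/cmH2O = 11.0 × 0.049 L/cmH2O = 0.539 s.

0.54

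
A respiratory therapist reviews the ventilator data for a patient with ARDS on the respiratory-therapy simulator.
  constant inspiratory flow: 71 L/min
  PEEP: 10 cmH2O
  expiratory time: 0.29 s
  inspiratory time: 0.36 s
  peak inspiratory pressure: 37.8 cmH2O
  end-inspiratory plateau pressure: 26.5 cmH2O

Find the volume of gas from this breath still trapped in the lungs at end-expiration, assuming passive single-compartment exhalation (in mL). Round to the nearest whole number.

131

Flow: 71 L/min ÷ 60 = 1.1833 L/s.
Vt = flow × Ti = 1.1833 L/s × 0.36 s × 1000 mL/L = 425.99 mL.
R = (PIP − Pplat)/V̇ = (37.8 − 26.5) / 1.1833 = 11.3/1.1833 = 9.55 cmH2O·s/L.
C = Vt/(Pplat − PEEP) = 425.99 / (26.5 − 10) = 425.99/16.5 = 25.818 mL/cmH2O.
τ = R × C = 9.55 × 0.02582 L/cmH2O = 0.2466 s.
Fraction remaining = e^(−Te/τ) = e^(−0.29/0.2466) = 0.3085.
Trapped volume = 425.99 × 0.3085 = 131.42 mL.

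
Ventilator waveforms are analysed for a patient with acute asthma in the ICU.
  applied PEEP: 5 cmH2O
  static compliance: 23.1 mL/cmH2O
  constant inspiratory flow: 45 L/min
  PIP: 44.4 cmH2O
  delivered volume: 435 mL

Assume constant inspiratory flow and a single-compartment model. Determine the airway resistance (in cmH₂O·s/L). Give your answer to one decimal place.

Flow: 45 L/min ÷ 60 = 0.75 L/s.
Equation of motion (constant flow): PIP = Vt/C + R·V̇ + PEEP.
R·V̇ = PIP − Vt/C − PEEP = 44.4 − 435/23.1 − 5 = 44.4 − 18.831 − 5 = 20.569 cmH2O.
R = 20.569 / 0.75 = 27.425 cmH2O·s/L.

27.4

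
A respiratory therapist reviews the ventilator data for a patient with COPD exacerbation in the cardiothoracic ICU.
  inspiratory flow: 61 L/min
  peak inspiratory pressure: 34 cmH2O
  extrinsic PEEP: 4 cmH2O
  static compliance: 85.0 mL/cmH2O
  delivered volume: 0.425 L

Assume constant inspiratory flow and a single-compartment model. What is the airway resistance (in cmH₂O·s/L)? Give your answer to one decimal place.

24.6

Flow: 61 L/min ÷ 60 = 1.0167 L/s.
Equation of motion (constant flow): PIP = Vt/C + R·V̇ + PEEP.
R·V̇ = PIP − Vt/C − PEEP = 34 − 425/85.0 − 4 = 34 − 5.0 − 4 = 25.0 cmH2O.
R = 25.0 / 1.0167 = 24.589 cmH2O·s/L.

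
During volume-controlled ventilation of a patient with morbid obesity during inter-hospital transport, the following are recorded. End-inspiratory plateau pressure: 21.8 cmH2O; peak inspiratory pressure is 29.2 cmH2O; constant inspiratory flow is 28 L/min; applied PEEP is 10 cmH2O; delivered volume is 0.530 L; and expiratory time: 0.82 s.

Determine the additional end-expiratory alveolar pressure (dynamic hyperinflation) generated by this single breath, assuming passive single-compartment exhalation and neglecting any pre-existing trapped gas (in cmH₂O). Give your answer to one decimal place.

Flow: 28 L/min ÷ 60 = 0.4667 L/s.
R = (PIP − Pplat)/V̇ = (29.2 − 21.8) / 0.4667 = 7.4/0.4667 = 15.856 cmH2O·s/L.
C = Vt/(Pplat − PEEP) = 530.0 / (21.8 − 10) = 530.0/11.8 = 44.915 mL/cmH2O.
τ = R × C = 15.856 × 0.04492 L/cmH2O = 0.7123 s.
Fraction remaining = e^(−Te/τ) = e^(−0.82/0.7123) = 0.3163; trapped volume = 530.0 × 0.3163 = 167.64 mL.
Additional alveolar pressure from trapping ≈ V_trapped / C = 167.64 / 44.915 = 3.732 cmH2O.

3.7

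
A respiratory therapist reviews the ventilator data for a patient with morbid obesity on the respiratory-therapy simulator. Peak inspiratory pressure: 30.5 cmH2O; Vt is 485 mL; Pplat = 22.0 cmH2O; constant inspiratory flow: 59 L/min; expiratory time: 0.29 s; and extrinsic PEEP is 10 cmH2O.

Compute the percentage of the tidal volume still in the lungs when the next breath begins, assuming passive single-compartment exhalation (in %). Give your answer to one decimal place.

43.6

Flow: 59 L/min ÷ 60 = 0.9833 L/s.
R = (PIP − Pplat)/V̇ = (30.5 − 22.0) / 0.9833 = 8.5/0.9833 = 8.644 cmH2O·s/L.
C = Vt/(Pplat − PEEP) = 485.0 / (22.0 − 10) = 485.0/12.0 = 40.417 mL/cmH2O.
τ = R × C = 8.644 × 0.04042 L/cmH2O = 0.3494 s.
Fraction remaining at end-expiration = e^(−Te/τ) = e^(−0.29/0.3494) = 0.4361 → 43.61%.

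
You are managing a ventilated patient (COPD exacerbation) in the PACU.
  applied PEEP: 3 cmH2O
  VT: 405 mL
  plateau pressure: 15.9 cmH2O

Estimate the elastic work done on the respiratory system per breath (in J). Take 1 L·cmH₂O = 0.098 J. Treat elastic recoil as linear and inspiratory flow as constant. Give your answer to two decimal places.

0.26

Elastic work ≈ ½ × (Pplat − PEEP) × Vt = 0.5 × (15.9 − 3) × 0.405 L = 0.5 × 12.9 × 0.405 = 2.612 L·cmH2O.
× 0.098 J/(L·cmH2O) → 0.256 J.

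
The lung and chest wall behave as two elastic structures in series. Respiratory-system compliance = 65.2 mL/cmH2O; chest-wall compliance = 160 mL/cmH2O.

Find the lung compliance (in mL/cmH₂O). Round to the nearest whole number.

110

1/CL = 1/Crs − 1/Ccw.
1/CL = 1/65.2 − 1/160 = 0.009087.
CL = 110.05 mL/cmH2O.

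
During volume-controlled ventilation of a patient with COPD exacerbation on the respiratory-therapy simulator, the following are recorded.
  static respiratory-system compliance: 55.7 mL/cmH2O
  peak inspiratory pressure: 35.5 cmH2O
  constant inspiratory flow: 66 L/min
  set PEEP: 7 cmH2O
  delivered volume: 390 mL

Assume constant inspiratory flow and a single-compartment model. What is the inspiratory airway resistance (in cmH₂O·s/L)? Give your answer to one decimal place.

19.5

Flow: 66 L/min ÷ 60 = 1.1 L/s.
Equation of motion (constant flow): PIP = Vt/C + R·V̇ + PEEP.
R·V̇ = PIP − Vt/C − PEEP = 35.5 − 390/55.7 − 7 = 35.5 − 7.002 − 7 = 21.498 cmH2O.
R = 21.498 / 1.1 = 19.544 cmH2O·s/L.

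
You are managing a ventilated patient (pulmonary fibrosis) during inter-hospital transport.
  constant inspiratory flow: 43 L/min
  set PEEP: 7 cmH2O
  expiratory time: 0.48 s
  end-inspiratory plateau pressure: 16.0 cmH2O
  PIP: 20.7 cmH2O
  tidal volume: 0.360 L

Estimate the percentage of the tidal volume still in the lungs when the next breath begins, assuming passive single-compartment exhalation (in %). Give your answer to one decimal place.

16.0

Flow: 43 L/min ÷ 60 = 0.7167 L/s.
R = (PIP − Pplat)/V̇ = (20.7 − 16.0) / 0.7167 = 4.7/0.7167 = 6.558 cmH2O·s/L.
C = Vt/(Pplat − PEEP) = 360.0 / (16.0 − 7) = 360.0/9.0 = 40.0 mL/cmH2O.
τ = R × C = 6.558 × 0.04 L/cmH2O = 0.2623 s.
Fraction remaining at end-expiration = e^(−Te/τ) = e^(−0.48/0.2623) = 0.1604 → 16.04%.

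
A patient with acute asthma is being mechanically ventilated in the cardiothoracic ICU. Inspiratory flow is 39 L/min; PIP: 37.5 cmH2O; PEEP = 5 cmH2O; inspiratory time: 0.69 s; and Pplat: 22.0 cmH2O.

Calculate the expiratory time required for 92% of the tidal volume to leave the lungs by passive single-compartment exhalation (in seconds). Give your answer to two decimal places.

Flow: 39 L/min ÷ 60 = 0.65 L/s.
Vt = flow × Ti = 0.65 L/s × 0.69 s × 1000 mL/L = 448.5 mL.
R = (PIP − Pplat)/V̇ = (37.5 − 22.0) / 0.65 = 15.5/0.65 = 23.846 cmH2O·s/L.
C = Vt/(Pplat − PEEP) = 448.5 / (22.0 − 5) = 448.5/17.0 = 26.382 mL/cmH2O.
τ = R × C = 23.846 × 0.02638 L/cmH2O = 0.6291 s.
t = −τ·ln(1 − 0.92) = −0.6291·ln(0.08) = 1.589 s.

1.59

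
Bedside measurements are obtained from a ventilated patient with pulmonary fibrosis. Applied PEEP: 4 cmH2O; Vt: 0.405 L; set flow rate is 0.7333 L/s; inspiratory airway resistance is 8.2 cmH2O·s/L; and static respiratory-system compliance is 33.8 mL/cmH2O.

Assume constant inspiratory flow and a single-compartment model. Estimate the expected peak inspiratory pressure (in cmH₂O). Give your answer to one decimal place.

Equation of motion (constant flow): PIP = Vt/C + R·V̇ + PEEP.
PIP = 405/33.8 + 8.2×0.7333 + 4 = 11.982 + 6.013 + 4 = 21.995 cmH2O.

22.0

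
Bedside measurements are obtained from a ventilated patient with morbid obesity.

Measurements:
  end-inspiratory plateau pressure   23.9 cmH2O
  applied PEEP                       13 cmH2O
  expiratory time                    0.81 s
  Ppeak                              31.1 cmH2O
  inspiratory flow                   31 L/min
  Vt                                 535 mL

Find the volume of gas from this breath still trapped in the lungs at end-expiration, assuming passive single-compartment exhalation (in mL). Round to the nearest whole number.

164

Flow: 31 L/min ÷ 60 = 0.5167 L/s.
R = (PIP − Pplat)/V̇ = (31.1 − 23.9) / 0.5167 = 7.2/0.5167 = 13.935 cmH2O·s/L.
C = Vt/(Pplat − PEEP) = 535.0 / (23.9 − 13) = 535.0/10.9 = 49.083 mL/cmH2O.
τ = R × C = 13.935 × 0.04908 L/cmH2O = 0.6839 s.
Fraction remaining = e^(−Te/τ) = e^(−0.81/0.6839) = 0.3059.
Trapped volume = 535.0 × 0.3059 = 163.66 mL.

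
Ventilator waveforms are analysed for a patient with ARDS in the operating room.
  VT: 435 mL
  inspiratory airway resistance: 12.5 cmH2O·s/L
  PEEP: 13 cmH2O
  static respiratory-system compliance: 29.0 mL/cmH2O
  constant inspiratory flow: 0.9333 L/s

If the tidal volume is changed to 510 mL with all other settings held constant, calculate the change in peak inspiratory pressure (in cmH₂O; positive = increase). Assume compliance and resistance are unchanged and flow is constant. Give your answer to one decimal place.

PIP = Vt/C + R·V̇ + PEEP (constant-flow equation of motion).
Only the elastic term changes: ΔPIP = ΔVt / C = (510 − 435) / 29.0 = 2.586 cmH2O.

2.6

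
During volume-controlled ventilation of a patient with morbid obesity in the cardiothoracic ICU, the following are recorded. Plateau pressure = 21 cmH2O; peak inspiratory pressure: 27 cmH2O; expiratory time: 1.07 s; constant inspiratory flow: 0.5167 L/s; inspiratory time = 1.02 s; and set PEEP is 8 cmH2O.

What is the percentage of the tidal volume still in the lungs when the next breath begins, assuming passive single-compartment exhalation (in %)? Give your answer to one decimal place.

10.3

Vt = flow × Ti = 0.5167 L/s × 1.02 s × 1000 mL/L = 527.03 mL.
R = (PIP − Pplat)/V̇ = (27 − 21) / 0.5167 = 6.0/0.5167 = 11.612 cmH2O·s/L.
C = Vt/(Pplat − PEEP) = 527.03 / (21 − 8) = 527.03/13.0 = 40.541 mL/cmH2O.
τ = R × C = 11.612 × 0.04054 L/cmH2O = 0.4708 s.
Fraction remaining at end-expiration = e^(−Te/τ) = e^(−1.07/0.4708) = 0.103 → 10.3%.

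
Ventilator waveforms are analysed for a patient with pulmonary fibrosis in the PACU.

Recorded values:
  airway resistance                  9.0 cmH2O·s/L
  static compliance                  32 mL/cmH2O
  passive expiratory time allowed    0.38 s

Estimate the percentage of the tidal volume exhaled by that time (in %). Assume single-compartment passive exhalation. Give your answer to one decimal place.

73.3

τ = R × C = 9.0 × 32 mL/cmH2O = 9.0 × 0.032 L/cmH2O = 0.288 s.
Passive exhalation: V(t)/V₀ = e^(−t/τ) = e^(−0.38/0.288) = 0.2673.
Fraction exhaled = 1 − 0.2673 = 0.7327 → 73.27%.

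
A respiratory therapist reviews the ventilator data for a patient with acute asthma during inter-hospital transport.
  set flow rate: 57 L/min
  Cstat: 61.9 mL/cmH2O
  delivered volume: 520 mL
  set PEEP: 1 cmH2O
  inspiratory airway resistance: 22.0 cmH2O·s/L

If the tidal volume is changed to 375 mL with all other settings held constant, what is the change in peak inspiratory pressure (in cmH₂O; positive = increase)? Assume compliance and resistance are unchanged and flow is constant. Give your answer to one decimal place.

-2.3

PIP = Vt/C + R·V̇ + PEEP (constant-flow equation of motion).
Only the elastic term changes: ΔPIP = ΔVt / C = (375 − 520) / 61.9 = -2.342 cmH2O.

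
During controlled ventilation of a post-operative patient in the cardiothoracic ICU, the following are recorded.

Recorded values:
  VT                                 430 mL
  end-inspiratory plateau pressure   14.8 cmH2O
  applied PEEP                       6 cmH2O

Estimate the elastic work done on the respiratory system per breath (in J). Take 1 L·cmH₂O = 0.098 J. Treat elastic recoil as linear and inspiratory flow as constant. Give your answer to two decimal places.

0.19

Elastic work ≈ ½ × (Pplat − PEEP) × Vt = 0.5 × (14.8 − 6) × 0.430 L = 0.5 × 8.8 × 0.430 = 1.892 L·cmH2O.
× 0.098 J/(L·cmH2O) → 0.1854 J.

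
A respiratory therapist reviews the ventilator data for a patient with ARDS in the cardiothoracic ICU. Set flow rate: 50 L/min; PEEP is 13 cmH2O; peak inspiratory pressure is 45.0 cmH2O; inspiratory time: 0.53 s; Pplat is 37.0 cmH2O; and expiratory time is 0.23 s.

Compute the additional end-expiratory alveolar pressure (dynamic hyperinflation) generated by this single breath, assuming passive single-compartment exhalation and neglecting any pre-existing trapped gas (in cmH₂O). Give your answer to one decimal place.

6.5

Flow: 50 L/min ÷ 60 = 0.8333 L/s.
Vt = flow × Ti = 0.8333 L/s × 0.53 s × 1000 mL/L = 441.65 mL.
R = (PIP − Pplat)/V̇ = (45.0 − 37.0) / 0.8333 = 8.0/0.8333 = 9.6 cmH2O·s/L.
C = Vt/(Pplat − PEEP) = 441.65 / (37.0 − 13) = 441.65/24.0 = 18.402 mL/cmH2O.
τ = R × C = 9.6 × 0.0184 L/cmH2O = 0.1766 s.
Fraction remaining = e^(−Te/τ) = e^(−0.23/0.1766) = 0.2719; trapped volume = 441.65 × 0.2719 = 120.08 mL.
Additional alveolar pressure from trapping ≈ V_trapped / C = 120.08 / 18.402 = 6.525 cmH2O.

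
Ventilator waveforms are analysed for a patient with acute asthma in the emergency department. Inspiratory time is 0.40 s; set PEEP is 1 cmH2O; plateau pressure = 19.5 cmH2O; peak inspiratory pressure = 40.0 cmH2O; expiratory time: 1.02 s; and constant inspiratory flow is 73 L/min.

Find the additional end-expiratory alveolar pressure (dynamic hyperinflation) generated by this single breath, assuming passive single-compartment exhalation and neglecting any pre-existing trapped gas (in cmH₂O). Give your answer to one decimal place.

Flow: 73 L/min ÷ 60 = 1.2167 L/s.
Vt = flow × Ti = 1.2167 L/s × 0.40 s × 1000 mL/L = 486.68 mL.
R = (PIP − Pplat)/V̇ = (40.0 − 19.5) / 1.2167 = 20.5/1.2167 = 16.849 cmH2O·s/L.
C = Vt/(Pplat − PEEP) = 486.68 / (19.5 − 1) = 486.68/18.5 = 26.307 mL/cmH2O.
τ = R × C = 16.849 × 0.02631 L/cmH2O = 0.4433 s.
Fraction remaining = e^(−Te/τ) = e^(−1.02/0.4433) = 0.1002; trapped volume = 486.68 × 0.1002 = 48.765 mL.
Additional alveolar pressure from trapping ≈ V_trapped / C = 48.765 / 26.307 = 1.854 cmH2O.

1.9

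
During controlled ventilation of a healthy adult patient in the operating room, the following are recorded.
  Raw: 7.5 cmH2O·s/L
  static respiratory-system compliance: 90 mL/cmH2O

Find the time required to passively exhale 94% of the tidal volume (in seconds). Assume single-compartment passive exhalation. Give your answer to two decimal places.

1.90

τ = R × C = 7.5 × 90 mL/cmH2O = 7.5 × 0.090 L/cmH2O = 0.675 s.
Exhaled fraction f = 1 − e^(−t/τ) → t = −τ·ln(1 − f) = −0.675·ln(0.06) = 1.899 s.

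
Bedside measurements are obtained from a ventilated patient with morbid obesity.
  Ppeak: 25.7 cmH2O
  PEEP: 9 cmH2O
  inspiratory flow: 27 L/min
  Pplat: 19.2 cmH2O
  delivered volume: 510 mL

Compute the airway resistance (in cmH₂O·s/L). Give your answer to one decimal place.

14.4

Flow: 27 L/min ÷ 60 = 0.45 L/s.
Raw = (PIP − Pplat) / flow = (25.7 − 19.2) / 0.45 = 6.5 / 0.45 = 14.444 cmH2O·s/L.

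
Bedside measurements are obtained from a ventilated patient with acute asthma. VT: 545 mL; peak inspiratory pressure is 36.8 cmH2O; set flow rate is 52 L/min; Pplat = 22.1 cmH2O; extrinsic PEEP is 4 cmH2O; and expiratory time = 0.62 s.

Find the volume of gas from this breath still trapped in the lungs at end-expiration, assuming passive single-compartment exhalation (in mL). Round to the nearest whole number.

162

Flow: 52 L/min ÷ 60 = 0.8667 L/s.
R = (PIP − Pplat)/V̇ = (36.8 − 22.1) / 0.8667 = 14.7/0.8667 = 16.961 cmH2O·s/L.
C = Vt/(Pplat − PEEP) = 545.0 / (22.1 − 4) = 545.0/18.1 = 30.11 mL/cmH2O.
τ = R × C = 16.961 × 0.03011 L/cmH2O = 0.5107 s.
Fraction remaining = e^(−Te/τ) = e^(−0.62/0.5107) = 0.297.
Trapped volume = 545.0 × 0.297 = 161.87 mL.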